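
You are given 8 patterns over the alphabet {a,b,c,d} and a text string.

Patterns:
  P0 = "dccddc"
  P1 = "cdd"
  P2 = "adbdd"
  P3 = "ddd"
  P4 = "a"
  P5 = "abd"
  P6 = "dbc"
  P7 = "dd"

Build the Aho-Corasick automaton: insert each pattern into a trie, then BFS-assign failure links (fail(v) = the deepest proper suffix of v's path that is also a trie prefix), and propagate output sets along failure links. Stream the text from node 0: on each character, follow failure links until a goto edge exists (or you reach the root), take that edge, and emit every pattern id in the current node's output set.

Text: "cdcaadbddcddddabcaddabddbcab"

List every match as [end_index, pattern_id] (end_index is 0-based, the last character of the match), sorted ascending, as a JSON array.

Construct AC machine:
Trie nodes:
  0='ε' goto a→10 c→7 d→1
  1='d' goto b→19 c→2 d→15
  2='dc' goto c→3
  3='dcc' goto d→4
  4='dccd' goto d→5
  5='dccdd' goto c→6
  6='dccddc' goto ·  ←P0
  7='c' goto d→8
  8='cd' goto d→9
  9='cdd' goto ·  ←P1
  10='a' goto b→17 d→11  ←P4
  11='ad' goto b→12
  12='adb' goto d→13
  13='adbd' goto d→14
  14='adbdd' goto ·  ←P2
  15='dd' goto d→16  ←P7
  16='ddd' goto ·  ←P3
  17='ab' goto d→18
  18='abd' goto ·  ←P5
  19='db' goto c→20
  20='dbc' goto ·  ←P6

Failure links (BFS by depth):
  fail(1) 'd': from fail(0)=0 chase 'd': 0 ⇒ 0;  out=∅∪out(0)=∅
  fail(7) 'c': from fail(0)=0 chase 'c': 0 ⇒ 0;  out=∅∪out(0)=∅
  fail(10) 'a': from fail(0)=0 chase 'a': 0 ⇒ 0;  out={4}∪out(0)={4}
  fail(2) 'dc': from fail(1)=0 chase 'c': 0 ⇒ 7;  out=∅∪out(7)=∅
  fail(8) 'cd': from fail(7)=0 chase 'd': 0 ⇒ 1;  out=∅∪out(1)=∅
  fail(11) 'ad': from fail(10)=0 chase 'd': 0 ⇒ 1;  out=∅∪out(1)=∅
  fail(15) 'dd': from fail(1)=0 chase 'd': 0 ⇒ 1;  out={7}∪out(1)={7}
  fail(17) 'ab': from fail(10)=0 chase 'b': 0 ⇒ 0;  out=∅∪out(0)=∅
  fail(19) 'db': from fail(1)=0 chase 'b': 0 ⇒ 0;  out=∅∪out(0)=∅
  fail(3) 'dcc': from fail(2)=7 chase 'c': 7→0 ⇒ 7;  out=∅∪out(7)=∅
  fail(9) 'cdd': from fail(8)=1 chase 'd': 1 ⇒ 15;  out={1}∪out(15)={1,7}
  fail(12) 'adb': from fail(11)=1 chase 'b': 1 ⇒ 19;  out=∅∪out(19)=∅
  fail(16) 'ddd': from fail(15)=1 chase 'd': 1 ⇒ 15;  out={3}∪out(15)={3,7}
  fail(18) 'abd': from fail(17)=0 chase 'd': 0 ⇒ 1;  out={5}∪out(1)={5}
  fail(20) 'dbc': from fail(19)=0 chase 'c': 0 ⇒ 7;  out={6}∪out(7)={6}
  fail(4) 'dccd': from fail(3)=7 chase 'd': 7 ⇒ 8;  out=∅∪out(8)=∅
  fail(13) 'adbd': from fail(12)=19 chase 'd': 19→0 ⇒ 1;  out=∅∪out(1)=∅
  fail(5) 'dccdd': from fail(4)=8 chase 'd': 8 ⇒ 9;  out=∅∪out(9)={1,7}
  fail(14) 'adbdd': from fail(13)=1 chase 'd': 1 ⇒ 15;  out={2}∪out(15)={2,7}
  fail(6) 'dccddc': from fail(5)=9 chase 'c': 9→15→1 ⇒ 2;  out={0}∪out(2)={0}

Scan:
pos 0 'c': at 7
pos 1 'd': at 8
pos 2 'c': at 2 (fail-walked)
pos 3 'a': at 10 (fail-walked)  ** P4@[3:3]
pos 4 'a': at 10 (fail-walked)  ** P4@[4:4]
pos 5 'd': at 11
pos 6 'b': at 12
pos 7 'd': at 13
pos 8 'd': at 14  ** P2@[4:8],P7@[7:8]
pos 9 'c': at 2 (fail-walked)
pos 10 'd': at 8 (fail-walked)
pos 11 'd': at 9  ** P1@[9:11],P7@[10:11]
pos 12 'd': at 16 (fail-walked)  ** P3@[10:12],P7@[11:12]
pos 13 'd': at 16 (fail-walked)  ** P3@[11:13],P7@[12:13]
pos 14 'a': at 10 (fail-walked)  ** P4@[14:14]
pos 15 'b': at 17
pos 16 'c': at 7 (fail-walked)
pos 17 'a': at 10 (fail-walked)  ** P4@[17:17]
pos 18 'd': at 11
pos 19 'd': at 15 (fail-walked)  ** P7@[18:19]
pos 20 'a': at 10 (fail-walked)  ** P4@[20:20]
pos 21 'b': at 17
pos 22 'd': at 18  ** P5@[20:22]
pos 23 'd': at 15 (fail-walked)  ** P7@[22:23]
pos 24 'b': at 19 (fail-walked)
pos 25 'c': at 20  ** P6@[23:25]
pos 26 'a': at 10 (fail-walked)  ** P4@[26:26]
pos 27 'b': at 17

Matches: [[3,4],[4,4],[8,2],[8,7],[11,1],[11,7],[12,3],[12,7],[13,3],[13,7],[14,4],[17,4],[19,7],[20,4],[22,5],[23,7],[25,6],[26,4]]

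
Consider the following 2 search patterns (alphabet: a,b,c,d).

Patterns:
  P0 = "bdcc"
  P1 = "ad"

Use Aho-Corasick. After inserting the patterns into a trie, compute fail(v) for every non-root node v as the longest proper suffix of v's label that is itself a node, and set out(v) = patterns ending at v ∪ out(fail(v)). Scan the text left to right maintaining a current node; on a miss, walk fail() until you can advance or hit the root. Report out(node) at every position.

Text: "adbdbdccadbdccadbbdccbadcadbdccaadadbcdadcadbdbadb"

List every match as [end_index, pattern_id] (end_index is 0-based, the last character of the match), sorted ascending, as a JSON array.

Build:
Trie nodes:
  n0 'ε': a→5 b→1
  n1 'b': d→2
  n2 'bd': c→3
  n3 'bdc': c→4
  n4 'bdcc': ·  [P0 ends]
  n5 'a': d→6
  n6 'ad': ·  [P1 ends]

BFS fail/out derivation:
  n1('b'): parent n0 fail=0; on 'b' 0 → fail=0;  out ∅∪∅=∅
  n5('a'): parent n0 fail=0; on 'a' 0 → fail=0;  out ∅∪∅=∅
  n2('bd'): parent n1 fail=0; on 'd' 0 → fail=0;  out ∅∪∅=∅
  n6('ad'): parent n5 fail=0; on 'd' 0 → fail=0;  out {1}∪∅={1}
  n3('bdc'): parent n2 fail=0; on 'c' 0 → fail=0;  out ∅∪∅=∅
  n4('bdcc'): parent n3 fail=0; on 'c' 0 → fail=0;  out {0}∪∅={0}

Run:
[0] read 'a'  n0⇒n5
[1] read 'd'  n5⇒n6  ** P1@[0:1]
[2] read 'b'  n6⇒n1 ·f
[3] read 'd'  n1⇒n2
[4] read 'b'  n2⇒n1 ·f
[5] read 'd'  n1⇒n2
[6] read 'c'  n2⇒n3
[7] read 'c'  n3⇒n4  ** P0@[4:7]
[8] read 'a'  n4⇒n5 ·f
[9] read 'd'  n5⇒n6  ** P1@[8:9]
[10] read 'b'  n6⇒n1 ·f
[11] read 'd'  n1⇒n2
[12] read 'c'  n2⇒n3
[13] read 'c'  n3⇒n4  ** P0@[10:13]
[14] read 'a'  n4⇒n5 ·f
[15] read 'd'  n5⇒n6  ** P1@[14:15]
[16] read 'b'  n6⇒n1 ·f
[17] read 'b'  n1⇒n1 ·f
[18] read 'd'  n1⇒n2
[19] read 'c'  n2⇒n3
[20] read 'c'  n3⇒n4  ** P0@[17:20]
[21] read 'b'  n4⇒n1 ·f
[22] read 'a'  n1⇒n5 ·f
[23] read 'd'  n5⇒n6  ** P1@[22:23]
[24] read 'c'  n6⇒n0 ·f
[25] read 'a'  n0⇒n5
[26] read 'd'  n5⇒n6  ** P1@[25:26]
[27] read 'b'  n6⇒n1 ·f
[28] read 'd'  n1⇒n2
[29] read 'c'  n2⇒n3
[30] read 'c'  n3⇒n4  ** P0@[27:30]
[31] read 'a'  n4⇒n5 ·f
[32] read 'a'  n5⇒n5 ·f
[33] read 'd'  n5⇒n6  ** P1@[32:33]
[34] read 'a'  n6⇒n5 ·f
[35] read 'd'  n5⇒n6  ** P1@[34:35]
[36] read 'b'  n6⇒n1 ·f
[37] read 'c'  n1⇒n0 ·f
[38] read 'd'  n0⇒n0
[39] read 'a'  n0⇒n5
[40] read 'd'  n5⇒n6  ** P1@[39:40]
[41] read 'c'  n6⇒n0 ·f
[42] read 'a'  n0⇒n5
[43] read 'd'  n5⇒n6  ** P1@[42:43]
[44] read 'b'  n6⇒n1 ·f
[45] read 'd'  n1⇒n2
[46] read 'b'  n2⇒n1 ·f
[47] read 'a'  n1⇒n5 ·f
[48] read 'd'  n5⇒n6  ** P1@[47:48]
[49] read 'b'  n6⇒n1 ·f

All matches (sorted): [[1,1],[7,0],[9,1],[13,0],[15,1],[20,0],[23,1],[26,1],[30,0],[33,1],[35,1],[40,1],[43,1],[48,1]]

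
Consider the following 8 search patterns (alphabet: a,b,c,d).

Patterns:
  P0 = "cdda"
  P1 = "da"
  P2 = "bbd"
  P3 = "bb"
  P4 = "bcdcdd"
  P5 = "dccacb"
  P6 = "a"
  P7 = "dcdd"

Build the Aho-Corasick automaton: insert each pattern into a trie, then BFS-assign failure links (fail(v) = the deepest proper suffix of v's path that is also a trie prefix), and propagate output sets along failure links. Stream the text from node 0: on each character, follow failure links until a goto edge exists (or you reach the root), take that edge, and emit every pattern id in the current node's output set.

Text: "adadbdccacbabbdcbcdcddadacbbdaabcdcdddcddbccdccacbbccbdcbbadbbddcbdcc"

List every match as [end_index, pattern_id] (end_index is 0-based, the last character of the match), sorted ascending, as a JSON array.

Construct AC machine:
Trie nodes:
  0='ε' goto a→20 b→7 c→1 d→5
  1='c' goto d→2
  2='cd' goto d→3
  3='cdd' goto a→4
  4='cdda' goto ·  [P0 ends]
  5='d' goto a→6 c→15
  6='da' goto ·  [P1 ends]
  7='b' goto b→8 c→10
  8='bb' goto d→9  [P3 ends]
  9='bbd' goto ·  [P2 ends]
  10='bc' goto d→11
  11='bcd' goto c→12
  12='bcdc' goto d→13
  13='bcdcd' goto d→14
  14='bcdcdd' goto ·  [P4 ends]
  15='dc' goto c→16 d→21
  16='dcc' goto a→17
  17='dcca' goto c→18
  18='dccac' goto b→19
  19='dccacb' goto ·  [P5 ends]
  20='a' goto ·  [P6 ends]
  21='dcd' goto d→22
  22='dcdd' goto ·  [P7 ends]

BFS fail/out derivation:
  n1('c'): parent n0 fail=0; on 'c' 0 → fail=0;  out ∅∪∅=∅
  n5('d'): parent n0 fail=0; on 'd' 0 → fail=0;  out ∅∪∅=∅
  n7('b'): parent n0 fail=0; on 'b' 0 → fail=0;  out ∅∪∅=∅
  n20('a'): parent n0 fail=0; on 'a' 0 → fail=0;  out {6}∪∅={6}
  n2('cd'): parent n1 fail=0; on 'd' 0 → fail=5;  out ∅∪∅=∅
  n6('da'): parent n5 fail=0; on 'a' 0 → fail=20;  out {1}∪{6}={1,6}
  n8('bb'): parent n7 fail=0; on 'b' 0 → fail=7;  out {3}∪∅={3}
  n10('bc'): parent n7 fail=0; on 'c' 0 → fail=1;  out ∅∪∅=∅
  n15('dc'): parent n5 fail=0; on 'c' 0 → fail=1;  out ∅∪∅=∅
  n3('cdd'): parent n2 fail=5; on 'd' 5→0 → fail=5;  out ∅∪∅=∅
  n9('bbd'): parent n8 fail=7; on 'd' 7→0 → fail=5;  out {2}∪∅={2}
  n11('bcd'): parent n10 fail=1; on 'd' 1 → fail=2;  out ∅∪∅=∅
  n16('dcc'): parent n15 fail=1; on 'c' 1→0 → fail=1;  out ∅∪∅=∅
  n21('dcd'): parent n15 fail=1; on 'd' 1 → fail=2;  out ∅∪∅=∅
  n4('cdda'): parent n3 fail=5; on 'a' 5 → fail=6;  out {0}∪{1,6}={0,1,6}
  n12('bcdc'): parent n11 fail=2; on 'c' 2→5 → fail=15;  out ∅∪∅=∅
  n17('dcca'): parent n16 fail=1; on 'a' 1→0 → fail=20;  out ∅∪{6}={6}
  n22('dcdd'): parent n21 fail=2; on 'd' 2 → fail=3;  out {7}∪∅={7}
  n13('bcdcd'): parent n12 fail=15; on 'd' 15 → fail=21;  out ∅∪∅=∅
  n18('dccac'): parent n17 fail=20; on 'c' 20→0 → fail=1;  out ∅∪∅=∅
  n14('bcdcdd'): parent n13 fail=21; on 'd' 21 → fail=22;  out {4}∪{7}={4,7}
  n19('dccacb'): parent n18 fail=1; on 'b' 1→0 → fail=7;  out {5}∪∅={5}

Scan:
i=0 'a': node 0→20  ** P6@[0:0]
i=1 'd': node 20→5 (via fail)
i=2 'a': node 5→6  ** P1@[1:2],P6@[2:2]
i=3 'd': node 6→5 (via fail)
i=4 'b': node 5→7 (via fail)
i=5 'd': node 7→5 (via fail)
i=6 'c': node 5→15
i=7 'c': node 15→16
i=8 'a': node 16→17  ** P6@[8:8]
i=9 'c': node 17→18
i=10 'b': node 18→19  ** P5@[5:10]
i=11 'a': node 19→20 (via fail)  ** P6@[11:11]
i=12 'b': node 20→7 (via fail)
i=13 'b': node 7→8  ** P3@[12:13]
i=14 'd': node 8→9  ** P2@[12:14]
i=15 'c': node 9→15 (via fail)
i=16 'b': node 15→7 (via fail)
i=17 'c': node 7→10
i=18 'd': node 10→11
i=19 'c': node 11→12
i=20 'd': node 12→13
i=21 'd': node 13→14  ** P4@[16:21],P7@[18:21]
i=22 'a': node 14→4 (via fail)  ** P0@[19:22],P1@[21:22],P6@[22:22]
i=23 'd': node 4→5 (via fail)
i=24 'a': node 5→6  ** P1@[23:24],P6@[24:24]
i=25 'c': node 6→1 (via fail)
i=26 'b': node 1→7 (via fail)
i=27 'b': node 7→8  ** P3@[26:27]
i=28 'd': node 8→9  ** P2@[26:28]
i=29 'a': node 9→6 (via fail)  ** P1@[28:29],P6@[29:29]
i=30 'a': node 6→20 (via fail)  ** P6@[30:30]
i=31 'b': node 20→7 (via fail)
i=32 'c': node 7→10
i=33 'd': node 10→11
i=34 'c': node 11→12
i=35 'd': node 12→13
i=36 'd': node 13→14  ** P4@[31:36],P7@[33:36]
i=37 'd': node 14→5 (via fail)
i=38 'c': node 5→15
i=39 'd': node 15→21
i=40 'd': node 21→22  ** P7@[37:40]
i=41 'b': node 22→7 (via fail)
i=42 'c': node 7→10
i=43 'c': node 10→1 (via fail)
i=44 'd': node 1→2
i=45 'c': node 2→15 (via fail)
i=46 'c': node 15→16
i=47 'a': node 16→17  ** P6@[47:47]
i=48 'c': node 17→18
i=49 'b': node 18→19  ** P5@[44:49]
i=50 'b': node 19→8 (via fail)  ** P3@[49:50]
i=51 'c': node 8→10 (via fail)
i=52 'c': node 10→1 (via fail)
i=53 'b': node 1→7 (via fail)
i=54 'd': node 7→5 (via fail)
i=55 'c': node 5→15
i=56 'b': node 15→7 (via fail)
i=57 'b': node 7→8  ** P3@[56:57]
i=58 'a': node 8→20 (via fail)  ** P6@[58:58]
i=59 'd': node 20→5 (via fail)
i=60 'b': node 5→7 (via fail)
i=61 'b': node 7→8  ** P3@[60:61]
i=62 'd': node 8→9  ** P2@[60:62]
i=63 'd': node 9→5 (via fail)
i=64 'c': node 5→15
i=65 'b': node 15→7 (via fail)
i=66 'd': node 7→5 (via fail)
i=67 'c': node 5→15
i=68 'c': node 15→16

Matches: [[0,6],[2,1],[2,6],[8,6],[10,5],[11,6],[13,3],[14,2],[21,4],[21,7],[22,0],[22,1],[22,6],[24,1],[24,6],[27,3],[28,2],[29,1],[29,6],[30,6],[36,4],[36,7],[40,7],[47,6],[49,5],[50,3],[57,3],[58,6],[61,3],[62,2]]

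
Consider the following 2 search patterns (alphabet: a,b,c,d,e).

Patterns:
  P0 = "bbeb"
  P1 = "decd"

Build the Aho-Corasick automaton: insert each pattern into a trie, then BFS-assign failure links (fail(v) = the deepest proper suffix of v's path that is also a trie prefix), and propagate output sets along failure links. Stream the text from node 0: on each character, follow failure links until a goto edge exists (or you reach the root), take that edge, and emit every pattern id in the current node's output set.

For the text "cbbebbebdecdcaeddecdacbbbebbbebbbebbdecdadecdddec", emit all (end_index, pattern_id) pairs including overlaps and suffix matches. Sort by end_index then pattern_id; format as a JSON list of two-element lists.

Build:
Trie (insert patterns):
  0='ε' goto b→1 d→5
  1='b' goto b→2
  2='bb' goto e→3
  3='bbe' goto b→4
  4='bbeb' goto ·  ←P0
  5='d' goto e→6
  6='de' goto c→7
  7='dec' goto d→8
  8='decd' goto ·  ←P1

Failure links (BFS by depth):
  n1('b'): parent n0 fail=0; on 'b' 0 → fail=0;  out ∅∪∅=∅
  n5('d'): parent n0 fail=0; on 'd' 0 → fail=0;  out ∅∪∅=∅
  n2('bb'): parent n1 fail=0; on 'b' 0 → fail=1;  out ∅∪∅=∅
  n6('de'): parent n5 fail=0; on 'e' 0 → fail=0;  out ∅∪∅=∅
  n3('bbe'): parent n2 fail=1; on 'e' 1→0 → fail=0;  out ∅∪∅=∅
  n7('dec'): parent n6 fail=0; on 'c' 0 → fail=0;  out ∅∪∅=∅
  n4('bbeb'): parent n3 fail=0; on 'b' 0 → fail=1;  out {0}∪∅={0}
  n8('decd'): parent n7 fail=0; on 'd' 0 → fail=5;  out {1}∪∅={1}

Scan:
i=0 'c': node 0→0
i=1 'b': node 0→1
i=2 'b': node 1→2
i=3 'e': node 2→3
i=4 'b': node 3→4  emit P0@[1:4]
i=5 'b': node 4→2 (via fail)
i=6 'e': node 2→3
i=7 'b': node 3→4  emit P0@[4:7]
i=8 'd': node 4→5 (via fail)
i=9 'e': node 5→6
i=10 'c': node 6→7
i=11 'd': node 7→8  emit P1@[8:11]
i=12 'c': node 8→0 (via fail)
i=13 'a': node 0→0
i=14 'e': node 0→0
i=15 'd': node 0→5
i=16 'd': node 5→5 (via fail)
i=17 'e': node 5→6
i=18 'c': node 6→7
i=19 'd': node 7→8  emit P1@[16:19]
i=20 'a': node 8→0 (via fail)
i=21 'c': node 0→0
i=22 'b': node 0→1
i=23 'b': node 1→2
i=24 'b': node 2→2 (via fail)
i=25 'e': node 2→3
i=26 'b': node 3→4  emit P0@[23:26]
i=27 'b': node 4→2 (via fail)
i=28 'b': node 2→2 (via fail)
i=29 'e': node 2→3
i=30 'b': node 3→4  emit P0@[27:30]
i=31 'b': node 4→2 (via fail)
i=32 'b': node 2→2 (via fail)
i=33 'e': node 2→3
i=34 'b': node 3→4  emit P0@[31:34]
i=35 'b': node 4→2 (via fail)
i=36 'd': node 2→5 (via fail)
i=37 'e': node 5→6
i=38 'c': node 6→7
i=39 'd': node 7→8  emit P1@[36:39]
i=40 'a': node 8→0 (via fail)
i=41 'd': node 0→5
i=42 'e': node 5→6
i=43 'c': node 6→7
i=44 'd': node 7→8  emit P1@[41:44]
i=45 'd': node 8→5 (via fail)
i=46 'd': node 5→5 (via fail)
i=47 'e': node 5→6
i=48 'c': node 6→7

Result: [[4,0],[7,0],[11,1],[19,1],[26,0],[30,0],[34,0],[39,1],[44,1]]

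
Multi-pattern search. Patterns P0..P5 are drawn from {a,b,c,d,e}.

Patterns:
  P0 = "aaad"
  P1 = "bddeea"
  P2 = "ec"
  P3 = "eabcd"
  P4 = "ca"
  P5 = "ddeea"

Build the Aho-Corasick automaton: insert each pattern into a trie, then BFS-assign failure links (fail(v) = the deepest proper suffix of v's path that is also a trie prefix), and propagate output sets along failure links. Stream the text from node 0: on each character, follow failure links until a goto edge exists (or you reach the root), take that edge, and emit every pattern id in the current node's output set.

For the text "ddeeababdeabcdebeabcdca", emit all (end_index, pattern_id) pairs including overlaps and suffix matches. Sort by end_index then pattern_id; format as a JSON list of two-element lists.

Build:
Trie nodes:
  0='ε' goto a→1 b→5 c→17 d→19 e→11
  1='a' goto a→2
  2='aa' goto a→3
  3='aaa' goto d→4
  4='aaad' goto ·  ←P0
  5='b' goto d→6
  6='bd' goto d→7
  7='bdd' goto e→8
  8='bdde' goto e→9
  9='bddee' goto a→10
  10='bddeea' goto ·  ←P1
  11='e' goto a→13 c→12
  12='ec' goto ·  ←P2
  13='ea' goto b→14
  14='eab' goto c→15
  15='eabc' goto d→16
  16='eabcd' goto ·  ←P3
  17='c' goto a→18
  18='ca' goto ·  ←P4
  19='d' goto d→20
  20='dd' goto e→21
  21='dde' goto e→22
  22='ddee' goto a→23
  23='ddeea' goto ·  ←P5

BFS fail/out derivation:
  n1('a'): parent n0 fail=0; on 'a' 0 → fail=0;  out ∅∪∅=∅
  n5('b'): parent n0 fail=0; on 'b' 0 → fail=0;  out ∅∪∅=∅
  n11('e'): parent n0 fail=0; on 'e' 0 → fail=0;  out ∅∪∅=∅
  n17('c'): parent n0 fail=0; on 'c' 0 → fail=0;  out ∅∪∅=∅
  n19('d'): parent n0 fail=0; on 'd' 0 → fail=0;  out ∅∪∅=∅
  n2('aa'): parent n1 fail=0; on 'a' 0 → fail=1;  out ∅∪∅=∅
  n6('bd'): parent n5 fail=0; on 'd' 0 → fail=19;  out ∅∪∅=∅
  n12('ec'): parent n11 fail=0; on 'c' 0 → fail=17;  out {2}∪∅={2}
  n13('ea'): parent n11 fail=0; on 'a' 0 → fail=1;  out ∅∪∅=∅
  n18('ca'): parent n17 fail=0; on 'a' 0 → fail=1;  out {4}∪∅={4}
  n20('dd'): parent n19 fail=0; on 'd' 0 → fail=19;  out ∅∪∅=∅
  n3('aaa'): parent n2 fail=1; on 'a' 1 → fail=2;  out ∅∪∅=∅
  n7('bdd'): parent n6 fail=19; on 'd' 19 → fail=20;  out ∅∪∅=∅
  n14('eab'): parent n13 fail=1; on 'b' 1→0 → fail=5;  out ∅∪∅=∅
  n21('dde'): parent n20 fail=19; on 'e' 19→0 → fail=11;  out ∅∪∅=∅
  n4('aaad'): parent n3 fail=2; on 'd' 2→1→0 → fail=19;  out {0}∪∅={0}
  n8('bdde'): parent n7 fail=20; on 'e' 20 → fail=21;  out ∅∪∅=∅
  n15('eabc'): parent n14 fail=5; on 'c' 5→0 → fail=17;  out ∅∪∅=∅
  n22('ddee'): parent n21 fail=11; on 'e' 11→0 → fail=11;  out ∅∪∅=∅
  n9('bddee'): parent n8 fail=21; on 'e' 21 → fail=22;  out ∅∪∅=∅
  n16('eabcd'): parent n15 fail=17; on 'd' 17→0 → fail=19;  out {3}∪∅={3}
  n23('ddeea'): parent n22 fail=11; on 'a' 11 → fail=13;  out {5}∪∅={5}
  n10('bddeea'): parent n9 fail=22; on 'a' 22 → fail=23;  out {1}∪{5}={1,5}

Scan:
[0] read 'd'  n0⇒n19
[1] read 'd'  n19⇒n20
[2] read 'e'  n20⇒n21
[3] read 'e'  n21⇒n22
[4] read 'a'  n22⇒n23  emit P5@[0:4]
[5] read 'b'  n23⇒n14 ·f
[6] read 'a'  n14⇒n1 ·f
[7] read 'b'  n1⇒n5 ·f
[8] read 'd'  n5⇒n6
[9] read 'e'  n6⇒n11 ·f
[10] read 'a'  n11⇒n13
[11] read 'b'  n13⇒n14
[12] read 'c'  n14⇒n15
[13] read 'd'  n15⇒n16  emit P3@[9:13]
[14] read 'e'  n16⇒n11 ·f
[15] read 'b'  n11⇒n5 ·f
[16] read 'e'  n5⇒n11 ·f
[17] read 'a'  n11⇒n13
[18] read 'b'  n13⇒n14
[19] read 'c'  n14⇒n15
[20] read 'd'  n15⇒n16  emit P3@[16:20]
[21] read 'c'  n16⇒n17 ·f
[22] read 'a'  n17⇒n18  emit P4@[21:22]

Matches: [[4,5],[13,3],[20,3],[22,4]]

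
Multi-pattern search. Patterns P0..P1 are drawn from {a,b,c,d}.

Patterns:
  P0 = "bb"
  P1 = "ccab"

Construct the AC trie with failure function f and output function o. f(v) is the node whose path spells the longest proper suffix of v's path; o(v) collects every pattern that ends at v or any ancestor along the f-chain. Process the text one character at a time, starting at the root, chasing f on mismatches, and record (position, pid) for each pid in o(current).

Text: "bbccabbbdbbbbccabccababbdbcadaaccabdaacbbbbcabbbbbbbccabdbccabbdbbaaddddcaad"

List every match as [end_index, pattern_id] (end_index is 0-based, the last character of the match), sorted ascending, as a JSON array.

Build:
Trie (insert patterns):
  n0 'ε': b→1 c→3
  n1 'b': b→2
  n2 'bb': ·  [P0 ends]
  n3 'c': c→4
  n4 'cc': a→5
  n5 'cca': b→6
  n6 'ccab': ·  [P1 ends]

BFS fail/out derivation:
  fail(1) 'b': from fail(0)=0 chase 'b': 0 ⇒ 0;  out=∅∪out(0)=∅
  fail(3) 'c': from fail(0)=0 chase 'c': 0 ⇒ 0;  out=∅∪out(0)=∅
  fail(2) 'bb': from fail(1)=0 chase 'b': 0 ⇒ 1;  out={0}∪out(1)={0}
  fail(4) 'cc': from fail(3)=0 chase 'c': 0 ⇒ 3;  out=∅∪out(3)=∅
  fail(5) 'cca': from fail(4)=3 chase 'a': 3→0 ⇒ 0;  out=∅∪out(0)=∅
  fail(6) 'ccab': from fail(5)=0 chase 'b': 0 ⇒ 1;  out={1}∪out(1)={1}

Scan:
[0] read 'b'  n0⇒n1
[1] read 'b'  n1⇒n2  emit P0@[0:1]
[2] read 'c'  n2⇒n3 (fail-walked)
[3] read 'c'  n3⇒n4
[4] read 'a'  n4⇒n5
[5] read 'b'  n5⇒n6  emit P1@[2:5]
[6] read 'b'  n6⇒n2 (fail-walked)  emit P0@[5:6]
[7] read 'b'  n2⇒n2 (fail-walked)  emit P0@[6:7]
[8] read 'd'  n2⇒n0 (fail-walked)
[9] read 'b'  n0⇒n1
[10] read 'b'  n1⇒n2  emit P0@[9:10]
[11] read 'b'  n2⇒n2 (fail-walked)  emit P0@[10:11]
[12] read 'b'  n2⇒n2 (fail-walked)  emit P0@[11:12]
[13] read 'c'  n2⇒n3 (fail-walked)
[14] read 'c'  n3⇒n4
[15] read 'a'  n4⇒n5
[16] read 'b'  n5⇒n6  emit P1@[13:16]
[17] read 'c'  n6⇒n3 (fail-walked)
[18] read 'c'  n3⇒n4
[19] read 'a'  n4⇒n5
[20] read 'b'  n5⇒n6  emit P1@[17:20]
[21] read 'a'  n6⇒n0 (fail-walked)
[22] read 'b'  n0⇒n1
[23] read 'b'  n1⇒n2  emit P0@[22:23]
[24] read 'd'  n2⇒n0 (fail-walked)
[25] read 'b'  n0⇒n1
[26] read 'c'  n1⇒n3 (fail-walked)
[27] read 'a'  n3⇒n0 (fail-walked)
[28] read 'd'  n0⇒n0
[29] read 'a'  n0⇒n0
[30] read 'a'  n0⇒n0
[31] read 'c'  n0⇒n3
[32] read 'c'  n3⇒n4
[33] read 'a'  n4⇒n5
[34] read 'b'  n5⇒n6  emit P1@[31:34]
[35] read 'd'  n6⇒n0 (fail-walked)
[36] read 'a'  n0⇒n0
[37] read 'a'  n0⇒n0
[38] read 'c'  n0⇒n3
[39] read 'b'  n3⇒n1 (fail-walked)
[40] read 'b'  n1⇒n2  emit P0@[39:40]
[41] read 'b'  n2⇒n2 (fail-walked)  emit P0@[40:41]
[42] read 'b'  n2⇒n2 (fail-walked)  emit P0@[41:42]
[43] read 'c'  n2⇒n3 (fail-walked)
[44] read 'a'  n3⇒n0 (fail-walked)
[45] read 'b'  n0⇒n1
[46] read 'b'  n1⇒n2  emit P0@[45:46]
[47] read 'b'  n2⇒n2 (fail-walked)  emit P0@[46:47]
[48] read 'b'  n2⇒n2 (fail-walked)  emit P0@[47:48]
[49] read 'b'  n2⇒n2 (fail-walked)  emit P0@[48:49]
[50] read 'b'  n2⇒n2 (fail-walked)  emit P0@[49:50]
[51] read 'b'  n2⇒n2 (fail-walked)  emit P0@[50:51]
[52] read 'c'  n2⇒n3 (fail-walked)
[53] read 'c'  n3⇒n4
[54] read 'a'  n4⇒n5
[55] read 'b'  n5⇒n6  emit P1@[52:55]
[56] read 'd'  n6⇒n0 (fail-walked)
[57] read 'b'  n0⇒n1
[58] read 'c'  n1⇒n3 (fail-walked)
[59] read 'c'  n3⇒n4
[60] read 'a'  n4⇒n5
[61] read 'b'  n5⇒n6  emit P1@[58:61]
[62] read 'b'  n6⇒n2 (fail-walked)  emit P0@[61:62]
[63] read 'd'  n2⇒n0 (fail-walked)
[64] read 'b'  n0⇒n1
[65] read 'b'  n1⇒n2  emit P0@[64:65]
[66] read 'a'  n2⇒n0 (fail-walked)
[67] read 'a'  n0⇒n0
[68] read 'd'  n0⇒n0
[69] read 'd'  n0⇒n0
[70] read 'd'  n0⇒n0
[71] read 'd'  n0⇒n0
[72] read 'c'  n0⇒n3
[73] read 'a'  n3⇒n0 (fail-walked)
[74] read 'a'  n0⇒n0
[75] read 'd'  n0⇒n0

All matches (sorted): [[1,0],[5,1],[6,0],[7,0],[10,0],[11,0],[12,0],[16,1],[20,1],[23,0],[34,1],[40,0],[41,0],[42,0],[46,0],[47,0],[48,0],[49,0],[50,0],[51,0],[55,1],[61,1],[62,0],[65,0]]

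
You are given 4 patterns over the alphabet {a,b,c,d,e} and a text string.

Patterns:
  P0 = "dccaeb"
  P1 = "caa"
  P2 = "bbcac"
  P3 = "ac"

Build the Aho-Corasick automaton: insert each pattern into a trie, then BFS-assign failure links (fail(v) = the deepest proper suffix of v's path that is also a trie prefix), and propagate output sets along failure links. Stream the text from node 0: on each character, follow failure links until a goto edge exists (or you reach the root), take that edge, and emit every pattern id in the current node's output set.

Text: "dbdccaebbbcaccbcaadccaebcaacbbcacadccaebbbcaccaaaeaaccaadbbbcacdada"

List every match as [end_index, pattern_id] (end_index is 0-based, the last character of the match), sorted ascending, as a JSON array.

Build:
Trie (insert patterns):
  0='ε' goto a→15 b→10 c→7 d→1
  1='d' goto c→2
  2='dc' goto c→3
  3='dcc' goto a→4
  4='dcca' goto e→5
  5='dccae' goto b→6
  6='dccaeb' goto ·  ←P0
  7='c' goto a→8
  8='ca' goto a→9
  9='caa' goto ·  ←P1
  10='b' goto b→11
  11='bb' goto c→12
  12='bbc' goto a→13
  13='bbca' goto c→14
  14='bbcac' goto ·  ←P2
  15='a' goto c→16
  16='ac' goto ·  ←P3

BFS fail/out derivation:
  fail(1) 'd': from fail(0)=0 chase 'd': 0 ⇒ 0;  out=∅∪out(0)=∅
  fail(7) 'c': from fail(0)=0 chase 'c': 0 ⇒ 0;  out=∅∪out(0)=∅
  fail(10) 'b': from fail(0)=0 chase 'b': 0 ⇒ 0;  out=∅∪out(0)=∅
  fail(15) 'a': from fail(0)=0 chase 'a': 0 ⇒ 0;  out=∅∪out(0)=∅
  fail(2) 'dc': from fail(1)=0 chase 'c': 0 ⇒ 7;  out=∅∪out(7)=∅
  fail(8) 'ca': from fail(7)=0 chase 'a': 0 ⇒ 15;  out=∅∪out(15)=∅
  fail(11) 'bb': from fail(10)=0 chase 'b': 0 ⇒ 10;  out=∅∪out(10)=∅
  fail(16) 'ac': from fail(15)=0 chase 'c': 0 ⇒ 7;  out={3}∪out(7)={3}
  fail(3) 'dcc': from fail(2)=7 chase 'c': 7→0 ⇒ 7;  out=∅∪out(7)=∅
  fail(9) 'caa': from fail(8)=15 chase 'a': 15→0 ⇒ 15;  out={1}∪out(15)={1}
  fail(12) 'bbc': from fail(11)=10 chase 'c': 10→0 ⇒ 7;  out=∅∪out(7)=∅
  fail(4) 'dcca': from fail(3)=7 chase 'a': 7 ⇒ 8;  out=∅∪out(8)=∅
  fail(13) 'bbca': from fail(12)=7 chase 'a': 7 ⇒ 8;  out=∅∪out(8)=∅
  fail(5) 'dccae': from fail(4)=8 chase 'e': 8→15→0 ⇒ 0;  out=∅∪out(0)=∅
  fail(14) 'bbcac': from fail(13)=8 chase 'c': 8→15 ⇒ 16;  out={2}∪out(16)={2,3}
  fail(6) 'dccaeb': from fail(5)=0 chase 'b': 0 ⇒ 10;  out={0}∪out(10)={0}

Text stream:
pos 0 'd': at 1
pos 1 'b': at 10 (fail-walked)
pos 2 'd': at 1 (fail-walked)
pos 3 'c': at 2
pos 4 'c': at 3
pos 5 'a': at 4
pos 6 'e': at 5
pos 7 'b': at 6  emit P0@[2:7]
pos 8 'b': at 11 (fail-walked)
pos 9 'b': at 11 (fail-walked)
pos 10 'c': at 12
pos 11 'a': at 13
pos 12 'c': at 14  emit P2@[8:12],P3@[11:12]
pos 13 'c': at 7 (fail-walked)
pos 14 'b': at 10 (fail-walked)
pos 15 'c': at 7 (fail-walked)
pos 16 'a': at 8
pos 17 'a': at 9  emit P1@[15:17]
pos 18 'd': at 1 (fail-walked)
pos 19 'c': at 2
pos 20 'c': at 3
pos 21 'a': at 4
pos 22 'e': at 5
pos 23 'b': at 6  emit P0@[18:23]
pos 24 'c': at 7 (fail-walked)
pos 25 'a': at 8
pos 26 'a': at 9  emit P1@[24:26]
pos 27 'c': at 16 (fail-walked)  emit P3@[26:27]
pos 28 'b': at 10 (fail-walked)
pos 29 'b': at 11
pos 30 'c': at 12
pos 31 'a': at 13
pos 32 'c': at 14  emit P2@[28:32],P3@[31:32]
pos 33 'a': at 8 (fail-walked)
pos 34 'd': at 1 (fail-walked)
pos 35 'c': at 2
pos 36 'c': at 3
pos 37 'a': at 4
pos 38 'e': at 5
pos 39 'b': at 6  emit P0@[34:39]
pos 40 'b': at 11 (fail-walked)
pos 41 'b': at 11 (fail-walked)
pos 42 'c': at 12
pos 43 'a': at 13
pos 44 'c': at 14  emit P2@[40:44],P3@[43:44]
pos 45 'c': at 7 (fail-walked)
pos 46 'a': at 8
pos 47 'a': at 9  emit P1@[45:47]
pos 48 'a': at 15 (fail-walked)
pos 49 'e': at 0 (fail-walked)
pos 50 'a': at 15
pos 51 'a': at 15 (fail-walked)
pos 52 'c': at 16  emit P3@[51:52]
pos 53 'c': at 7 (fail-walked)
pos 54 'a': at 8
pos 55 'a': at 9  emit P1@[53:55]
pos 56 'd': at 1 (fail-walked)
pos 57 'b': at 10 (fail-walked)
pos 58 'b': at 11
pos 59 'b': at 11 (fail-walked)
pos 60 'c': at 12
pos 61 'a': at 13
pos 62 'c': at 14  emit P2@[58:62],P3@[61:62]
pos 63 'd': at 1 (fail-walked)
pos 64 'a': at 15 (fail-walked)
pos 65 'd': at 1 (fail-walked)
pos 66 'a': at 15 (fail-walked)

Matches: [[7,0],[12,2],[12,3],[17,1],[23,0],[26,1],[27,3],[32,2],[32,3],[39,0],[44,2],[44,3],[47,1],[52,3],[55,1],[62,2],[62,3]]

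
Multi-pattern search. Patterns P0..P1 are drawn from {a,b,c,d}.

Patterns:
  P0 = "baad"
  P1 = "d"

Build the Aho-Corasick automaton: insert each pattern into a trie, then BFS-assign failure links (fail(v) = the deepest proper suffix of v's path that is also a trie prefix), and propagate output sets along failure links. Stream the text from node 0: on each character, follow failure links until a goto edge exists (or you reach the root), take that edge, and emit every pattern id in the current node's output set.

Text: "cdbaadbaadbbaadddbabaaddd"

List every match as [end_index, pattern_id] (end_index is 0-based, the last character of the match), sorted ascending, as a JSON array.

Build automaton:
Trie nodes:
  n0 'ε': b→1 d→5
  n1 'b': a→2
  n2 'ba': a→3
  n3 'baa': d→4
  n4 'baad': ·  [P0 ends]
  n5 'd': ·  [P1 ends]

Failure links (BFS by depth):
  n1('b'): parent n0 fail=0; on 'b' 0 → fail=0;  out ∅∪∅=∅
  n5('d'): parent n0 fail=0; on 'd' 0 → fail=0;  out {1}∪∅={1}
  n2('ba'): parent n1 fail=0; on 'a' 0 → fail=0;  out ∅∪∅=∅
  n3('baa'): parent n2 fail=0; on 'a' 0 → fail=0;  out ∅∪∅=∅
  n4('baad'): parent n3 fail=0; on 'd' 0 → fail=5;  out {0}∪{1}={0,1}

Text stream:
i=0 'c': node 0→0
i=1 'd': node 0→5  ** P1@[1:1]
i=2 'b': node 5→1 ·f
i=3 'a': node 1→2
i=4 'a': node 2→3
i=5 'd': node 3→4  ** P0@[2:5],P1@[5:5]
i=6 'b': node 4→1 ·f
i=7 'a': node 1→2
i=8 'a': node 2→3
i=9 'd': node 3→4  ** P0@[6:9],P1@[9:9]
i=10 'b': node 4→1 ·f
i=11 'b': node 1→1 ·f
i=12 'a': node 1→2
i=13 'a': node 2→3
i=14 'd': node 3→4  ** P0@[11:14],P1@[14:14]
i=15 'd': node 4→5 ·f  ** P1@[15:15]
i=16 'd': node 5→5 ·f  ** P1@[16:16]
i=17 'b': node 5→1 ·f
i=18 'a': node 1→2
i=19 'b': node 2→1 ·f
i=20 'a': node 1→2
i=21 'a': node 2→3
i=22 'd': node 3→4  ** P0@[19:22],P1@[22:22]
i=23 'd': node 4→5 ·f  ** P1@[23:23]
i=24 'd': node 5→5 ·f  ** P1@[24:24]

Result: [[1,1],[5,0],[5,1],[9,0],[9,1],[14,0],[14,1],[15,1],[16,1],[22,0],[22,1],[23,1],[24,1]]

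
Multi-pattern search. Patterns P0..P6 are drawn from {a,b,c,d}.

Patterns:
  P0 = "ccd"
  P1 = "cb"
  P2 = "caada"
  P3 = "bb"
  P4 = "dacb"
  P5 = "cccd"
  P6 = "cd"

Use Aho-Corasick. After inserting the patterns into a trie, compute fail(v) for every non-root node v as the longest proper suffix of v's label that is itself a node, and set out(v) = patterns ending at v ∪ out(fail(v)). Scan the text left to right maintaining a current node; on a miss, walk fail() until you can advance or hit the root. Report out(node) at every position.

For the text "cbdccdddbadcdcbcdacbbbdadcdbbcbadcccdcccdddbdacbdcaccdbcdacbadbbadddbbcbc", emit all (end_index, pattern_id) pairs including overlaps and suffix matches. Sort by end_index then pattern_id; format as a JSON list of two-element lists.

Build:
Trie nodes:
  n0 'ε': b→9 c→1 d→11
  n1 'c': a→5 b→4 c→2 d→17
  n2 'cc': c→15 d→3
  n3 'ccd': ·  [P0 ends]
  n4 'cb': ·  [P1 ends]
  n5 'ca': a→6
  n6 'caa': d→7
  n7 'caad': a→8
  n8 'caada': ·  [P2 ends]
  n9 'b': b→10
  n10 'bb': ·  [P3 ends]
  n11 'd': a→12
  n12 'da': c→13
  n13 'dac': b→14
  n14 'dacb': ·  [P4 ends]
  n15 'ccc': d→16
  n16 'cccd': ·  [P5 ends]
  n17 'cd': ·  [P6 ends]

BFS fail/out derivation:
  n1('c'): parent n0 fail=0; on 'c' 0 → fail=0;  out ∅∪∅=∅
  n9('b'): parent n0 fail=0; on 'b' 0 → fail=0;  out ∅∪∅=∅
  n11('d'): parent n0 fail=0; on 'd' 0 → fail=0;  out ∅∪∅=∅
  n2('cc'): parent n1 fail=0; on 'c' 0 → fail=1;  out ∅∪∅=∅
  n4('cb'): parent n1 fail=0; on 'b' 0 → fail=9;  out {1}∪∅={1}
  n5('ca'): parent n1 fail=0; on 'a' 0 → fail=0;  out ∅∪∅=∅
  n10('bb'): parent n9 fail=0; on 'b' 0 → fail=9;  out {3}∪∅={3}
  n12('da'): parent n11 fail=0; on 'a' 0 → fail=0;  out ∅∪∅=∅
  n17('cd'): parent n1 fail=0; on 'd' 0 → fail=11;  out {6}∪∅={6}
  n3('ccd'): parent n2 fail=1; on 'd' 1 → fail=17;  out {0}∪{6}={0,6}
  n6('caa'): parent n5 fail=0; on 'a' 0 → fail=0;  out ∅∪∅=∅
  n13('dac'): parent n12 fail=0; on 'c' 0 → fail=1;  out ∅∪∅=∅
  n15('ccc'): parent n2 fail=1; on 'c' 1 → fail=2;  out ∅∪∅=∅
  n7('caad'): parent n6 fail=0; on 'd' 0 → fail=11;  out ∅∪∅=∅
  n14('dacb'): parent n13 fail=1; on 'b' 1 → fail=4;  out {4}∪{1}={1,4}
  n16('cccd'): parent n15 fail=2; on 'd' 2 → fail=3;  out {5}∪{0,6}={0,5,6}
  n8('caada'): parent n7 fail=11; on 'a' 11 → fail=12;  out {2}∪∅={2}

Run:
i=0 'c': node 0→1
i=1 'b': node 1→4  ** P1@[0:1]
i=2 'd': node 4→11 (via fail)
i=3 'c': node 11→1 (via fail)
i=4 'c': node 1→2
i=5 'd': node 2→3  ** P0@[3:5],P6@[4:5]
i=6 'd': node 3→11 (via fail)
i=7 'd': node 11→11 (via fail)
i=8 'b': node 11→9 (via fail)
i=9 'a': node 9→0 (via fail)
i=10 'd': node 0→11
i=11 'c': node 11→1 (via fail)
i=12 'd': node 1→17  ** P6@[11:12]
i=13 'c': node 17→1 (via fail)
i=14 'b': node 1→4  ** P1@[13:14]
i=15 'c': node 4→1 (via fail)
i=16 'd': node 1→17  ** P6@[15:16]
i=17 'a': node 17→12 (via fail)
i=18 'c': node 12→13
i=19 'b': node 13→14  ** P1@[18:19],P4@[16:19]
i=20 'b': node 14→10 (via fail)  ** P3@[19:20]
i=21 'b': node 10→10 (via fail)  ** P3@[20:21]
i=22 'd': node 10→11 (via fail)
i=23 'a': node 11→12
i=24 'd': node 12→11 (via fail)
i=25 'c': node 11→1 (via fail)
i=26 'd': node 1→17  ** P6@[25:26]
i=27 'b': node 17→9 (via fail)
i=28 'b': node 9→10  ** P3@[27:28]
i=29 'c': node 10→1 (via fail)
i=30 'b': node 1→4  ** P1@[29:30]
i=31 'a': node 4→0 (via fail)
i=32 'd': node 0→11
i=33 'c': node 11→1 (via fail)
i=34 'c': node 1→2
i=35 'c': node 2→15
i=36 'd': node 15→16  ** P0@[34:36],P5@[33:36],P6@[35:36]
i=37 'c': node 16→1 (via fail)
i=38 'c': node 1→2
i=39 'c': node 2→15
i=40 'd': node 15→16  ** P0@[38:40],P5@[37:40],P6@[39:40]
i=41 'd': node 16→11 (via fail)
i=42 'd': node 11→11 (via fail)
i=43 'b': node 11→9 (via fail)
i=44 'd': node 9→11 (via fail)
i=45 'a': node 11→12
i=46 'c': node 12→13
i=47 'b': node 13→14  ** P1@[46:47],P4@[44:47]
i=48 'd': node 14→11 (via fail)
i=49 'c': node 11→1 (via fail)
i=50 'a': node 1→5
i=51 'c': node 5→1 (via fail)
i=52 'c': node 1→2
i=53 'd': node 2→3  ** P0@[51:53],P6@[52:53]
i=54 'b': node 3→9 (via fail)
i=55 'c': node 9→1 (via fail)
i=56 'd': node 1→17  ** P6@[55:56]
i=57 'a': node 17→12 (via fail)
i=58 'c': node 12→13
i=59 'b': node 13→14  ** P1@[58:59],P4@[56:59]
i=60 'a': node 14→0 (via fail)
i=61 'd': node 0→11
i=62 'b': node 11→9 (via fail)
i=63 'b': node 9→10  ** P3@[62:63]
i=64 'a': node 10→0 (via fail)
i=65 'd': node 0→11
i=66 'd': node 11→11 (via fail)
i=67 'd': node 11→11 (via fail)
i=68 'b': node 11→9 (via fail)
i=69 'b': node 9→10  ** P3@[68:69]
i=70 'c': node 10→1 (via fail)
i=71 'b': node 1→4  ** P1@[70:71]
i=72 'c': node 4→1 (via fail)

All matches (sorted): [[1,1],[5,0],[5,6],[12,6],[14,1],[16,6],[19,1],[19,4],[20,3],[21,3],[26,6],[28,3],[30,1],[36,0],[36,5],[36,6],[40,0],[40,5],[40,6],[47,1],[47,4],[53,0],[53,6],[56,6],[59,1],[59,4],[63,3],[69,3],[71,1]]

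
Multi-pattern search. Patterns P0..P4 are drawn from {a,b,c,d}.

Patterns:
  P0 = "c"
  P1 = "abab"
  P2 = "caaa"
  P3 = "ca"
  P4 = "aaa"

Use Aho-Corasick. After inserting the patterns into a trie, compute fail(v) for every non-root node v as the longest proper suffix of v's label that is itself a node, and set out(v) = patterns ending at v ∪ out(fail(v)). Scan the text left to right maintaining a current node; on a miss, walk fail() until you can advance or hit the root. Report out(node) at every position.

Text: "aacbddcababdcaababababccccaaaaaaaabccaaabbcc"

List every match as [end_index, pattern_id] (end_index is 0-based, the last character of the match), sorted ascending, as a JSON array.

Construct AC machine:
Trie nodes:
  n0 'ε': a→2 c→1
  n1 'c': a→6  ←P0
  n2 'a': a→9 b→3
  n3 'ab': a→4
  n4 'aba': b→5
  n5 'abab': ·  ←P1
  n6 'ca': a→7  ←P3
  n7 'caa': a→8
  n8 'caaa': ·  ←P2
  n9 'aa': a→10
  n10 'aaa': ·  ←P4

Failure links (BFS by depth):
  fail(1) 'c': from fail(0)=0 chase 'c': 0 ⇒ 0;  out={0}∪out(0)={0}
  fail(2) 'a': from fail(0)=0 chase 'a': 0 ⇒ 0;  out=∅∪out(0)=∅
  fail(3) 'ab': from fail(2)=0 chase 'b': 0 ⇒ 0;  out=∅∪out(0)=∅
  fail(6) 'ca': from fail(1)=0 chase 'a': 0 ⇒ 2;  out={3}∪out(2)={3}
  fail(9) 'aa': from fail(2)=0 chase 'a': 0 ⇒ 2;  out=∅∪out(2)=∅
  fail(4) 'aba': from fail(3)=0 chase 'a': 0 ⇒ 2;  out=∅∪out(2)=∅
  fail(7) 'caa': from fail(6)=2 chase 'a': 2 ⇒ 9;  out=∅∪out(9)=∅
  fail(10) 'aaa': from fail(9)=2 chase 'a': 2 ⇒ 9;  out={4}∪out(9)={4}
  fail(5) 'abab': from fail(4)=2 chase 'b': 2 ⇒ 3;  out={1}∪out(3)={1}
  fail(8) 'caaa': from fail(7)=9 chase 'a': 9 ⇒ 10;  out={2}∪out(10)={2,4}

Text stream:
pos 0 'a': at 2
pos 1 'a': at 9
pos 2 'c': at 1 (via fail)  emit P0@[2:2]
pos 3 'b': at 0 (via fail)
pos 4 'd': at 0
pos 5 'd': at 0
pos 6 'c': at 1  emit P0@[6:6]
pos 7 'a': at 6  emit P3@[6:7]
pos 8 'b': at 3 (via fail)
pos 9 'a': at 4
pos 10 'b': at 5  emit P1@[7:10]
pos 11 'd': at 0 (via fail)
pos 12 'c': at 1  emit P0@[12:12]
pos 13 'a': at 6  emit P3@[12:13]
pos 14 'a': at 7
pos 15 'b': at 3 (via fail)
pos 16 'a': at 4
pos 17 'b': at 5  emit P1@[14:17]
pos 18 'a': at 4 (via fail)
pos 19 'b': at 5  emit P1@[16:19]
pos 20 'a': at 4 (via fail)
pos 21 'b': at 5  emit P1@[18:21]
pos 22 'c': at 1 (via fail)  emit P0@[22:22]
pos 23 'c': at 1 (via fail)  emit P0@[23:23]
pos 24 'c': at 1 (via fail)  emit P0@[24:24]
pos 25 'c': at 1 (via fail)  emit P0@[25:25]
pos 26 'a': at 6  emit P3@[25:26]
pos 27 'a': at 7
pos 28 'a': at 8  emit P2@[25:28],P4@[26:28]
pos 29 'a': at 10 (via fail)  emit P4@[27:29]
pos 30 'a': at 10 (via fail)  emit P4@[28:30]
pos 31 'a': at 10 (via fail)  emit P4@[29:31]
pos 32 'a': at 10 (via fail)  emit P4@[30:32]
pos 33 'a': at 10 (via fail)  emit P4@[31:33]
pos 34 'b': at 3 (via fail)
pos 35 'c': at 1 (via fail)  emit P0@[35:35]
pos 36 'c': at 1 (via fail)  emit P0@[36:36]
pos 37 'a': at 6  emit P3@[36:37]
pos 38 'a': at 7
pos 39 'a': at 8  emit P2@[36:39],P4@[37:39]
pos 40 'b': at 3 (via fail)
pos 41 'b': at 0 (via fail)
pos 42 'c': at 1  emit P0@[42:42]
pos 43 'c': at 1 (via fail)  emit P0@[43:43]

Result: [[2,0],[6,0],[7,3],[10,1],[12,0],[13,3],[17,1],[19,1],[21,1],[22,0],[23,0],[24,0],[25,0],[26,3],[28,2],[28,4],[29,4],[30,4],[31,4],[32,4],[33,4],[35,0],[36,0],[37,3],[39,2],[39,4],[42,0],[43,0]]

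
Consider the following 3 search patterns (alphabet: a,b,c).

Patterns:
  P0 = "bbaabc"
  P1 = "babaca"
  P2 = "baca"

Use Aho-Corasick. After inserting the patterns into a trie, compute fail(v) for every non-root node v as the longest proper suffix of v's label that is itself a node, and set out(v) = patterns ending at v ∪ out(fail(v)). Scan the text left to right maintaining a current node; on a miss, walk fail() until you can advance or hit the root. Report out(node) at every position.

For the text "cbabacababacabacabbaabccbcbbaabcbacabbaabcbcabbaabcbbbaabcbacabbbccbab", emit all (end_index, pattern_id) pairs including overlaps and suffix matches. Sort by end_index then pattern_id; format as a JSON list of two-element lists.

Build automaton:
Trie nodes:
  0='ε' goto b→1
  1='b' goto a→7 b→2
  2='bb' goto a→3
  3='bba' goto a→4
  4='bbaa' goto b→5
  5='bbaab' goto c→6
  6='bbaabc' goto ·  [P0 ends]
  7='ba' goto b→8 c→12
  8='bab' goto a→9
  9='baba' goto c→10
  10='babac' goto a→11
  11='babaca' goto ·  [P1 ends]
  12='bac' goto a→13
  13='baca' goto ·  [P2 ends]

BFS fail/out derivation:
  fail(1) 'b': from fail(0)=0 chase 'b': 0 ⇒ 0;  out=∅∪out(0)=∅
  fail(2) 'bb': from fail(1)=0 chase 'b': 0 ⇒ 1;  out=∅∪out(1)=∅
  fail(7) 'ba': from fail(1)=0 chase 'a': 0 ⇒ 0;  out=∅∪out(0)=∅
  fail(3) 'bba': from fail(2)=1 chase 'a': 1 ⇒ 7;  out=∅∪out(7)=∅
  fail(8) 'bab': from fail(7)=0 chase 'b': 0 ⇒ 1;  out=∅∪out(1)=∅
  fail(12) 'bac': from fail(7)=0 chase 'c': 0 ⇒ 0;  out=∅∪out(0)=∅
  fail(4) 'bbaa': from fail(3)=7 chase 'a': 7→0 ⇒ 0;  out=∅∪out(0)=∅
  fail(9) 'baba': from fail(8)=1 chase 'a': 1 ⇒ 7;  out=∅∪out(7)=∅
  fail(13) 'baca': from fail(12)=0 chase 'a': 0 ⇒ 0;  out={2}∪out(0)={2}
  fail(5) 'bbaab': from fail(4)=0 chase 'b': 0 ⇒ 1;  out=∅∪out(1)=∅
  fail(10) 'babac': from fail(9)=7 chase 'c': 7 ⇒ 12;  out=∅∪out(12)=∅
  fail(6) 'bbaabc': from fail(5)=1 chase 'c': 1→0 ⇒ 0;  out={0}∪out(0)={0}
  fail(11) 'babaca': from fail(10)=12 chase 'a': 12 ⇒ 13;  out={1}∪out(13)={1,2}

Scan:
i=0 'c': node 0→0
i=1 'b': node 0→1
i=2 'a': node 1→7
i=3 'b': node 7→8
i=4 'a': node 8→9
i=5 'c': node 9→10
i=6 'a': node 10→11  ** P1@[1:6],P2@[3:6]
i=7 'b': node 11→1 (via fail)
i=8 'a': node 1→7
i=9 'b': node 7→8
i=10 'a': node 8→9
i=11 'c': node 9→10
i=12 'a': node 10→11  ** P1@[7:12],P2@[9:12]
i=13 'b': node 11→1 (via fail)
i=14 'a': node 1→7
i=15 'c': node 7→12
i=16 'a': node 12→13  ** P2@[13:16]
i=17 'b': node 13→1 (via fail)
i=18 'b': node 1→2
i=19 'a': node 2→3
i=20 'a': node 3→4
i=21 'b': node 4→5
i=22 'c': node 5→6  ** P0@[17:22]
i=23 'c': node 6→0 (via fail)
i=24 'b': node 0→1
i=25 'c': node 1→0 (via fail)
i=26 'b': node 0→1
i=27 'b': node 1→2
i=28 'a': node 2→3
i=29 'a': node 3→4
i=30 'b': node 4→5
i=31 'c': node 5→6  ** P0@[26:31]
i=32 'b': node 6→1 (via fail)
i=33 'a': node 1→7
i=34 'c': node 7→12
i=35 'a': node 12→13  ** P2@[32:35]
i=36 'b': node 13→1 (via fail)
i=37 'b': node 1→2
i=38 'a': node 2→3
i=39 'a': node 3→4
i=40 'b': node 4→5
i=41 'c': node 5→6  ** P0@[36:41]
i=42 'b': node 6→1 (via fail)
i=43 'c': node 1→0 (via fail)
i=44 'a': node 0→0
i=45 'b': node 0→1
i=46 'b': node 1→2
i=47 'a': node 2→3
i=48 'a': node 3→4
i=49 'b': node 4→5
i=50 'c': node 5→6  ** P0@[45:50]
i=51 'b': node 6→1 (via fail)
i=52 'b': node 1→2
i=53 'b': node 2→2 (via fail)
i=54 'a': node 2→3
i=55 'a': node 3→4
i=56 'b': node 4→5
i=57 'c': node 5→6  ** P0@[52:57]
i=58 'b': node 6→1 (via fail)
i=59 'a': node 1→7
i=60 'c': node 7→12
i=61 'a': node 12→13  ** P2@[58:61]
i=62 'b': node 13→1 (via fail)
i=63 'b': node 1→2
i=64 'b': node 2→2 (via fail)
i=65 'c': node 2→0 (via fail)
i=66 'c': node 0→0
i=67 'b': node 0→1
i=68 'a': node 1→7
i=69 'b': node 7→8

Result: [[6,1],[6,2],[12,1],[12,2],[16,2],[22,0],[31,0],[35,2],[41,0],[50,0],[57,0],[61,2]]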